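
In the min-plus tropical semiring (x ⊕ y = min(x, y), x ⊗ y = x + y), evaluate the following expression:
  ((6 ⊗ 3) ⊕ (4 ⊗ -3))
((6 ⊗ 3) ⊕ (4 ⊗ -3)) = 1

Expand innermost to outermost. Recall ⊕ takes the minimum of its arguments and ⊗ takes their sum. Working out the expression ((6 ⊗ 3) ⊕ (4 ⊗ -3)) gives 1.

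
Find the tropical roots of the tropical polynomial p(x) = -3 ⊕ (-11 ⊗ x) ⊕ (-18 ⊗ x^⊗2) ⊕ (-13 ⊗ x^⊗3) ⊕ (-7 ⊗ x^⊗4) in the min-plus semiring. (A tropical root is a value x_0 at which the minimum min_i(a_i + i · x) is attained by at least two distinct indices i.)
Roots: {-6, -5, 7, 8}

Each tropical root is a break point of the lower envelope of the lines y = a_i + i · x (there are 5 lines, with slopes 0, 1, ..., 4). Only the lines that attain the minimum somewhere contribute to roots; other lines are dominated. Here the surviving (envelope) indices are i = 4, i = 3, i = 2, i = 1, i = 0.
Intersections between consecutive envelope lines give the roots: for adjacent envelope indices i < j the intersection is x = (a_i − a_j) / (j − i). Reading off the sorted break points: {-6, -5, 7, 8}.
Verification: at each break x_0, at least two indices attain the minimum of min_i(a_i + i · x_0).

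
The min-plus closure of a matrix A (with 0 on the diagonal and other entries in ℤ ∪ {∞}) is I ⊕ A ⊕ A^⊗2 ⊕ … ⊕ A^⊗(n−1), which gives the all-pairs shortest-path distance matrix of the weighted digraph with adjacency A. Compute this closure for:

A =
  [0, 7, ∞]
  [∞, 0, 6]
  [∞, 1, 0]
Closure =
  [0, 7, 13]
  [∞, 0, 6]
  [∞, 1, 0]

This is the Floyd-Warshall all-pairs shortest-path computation. For each intermediate vertex k = 0, 1, …, 2, update dist[i][j] ← min(dist[i][j], dist[i][k] + dist[k][j]). The final matrix gives, for each (i, j), the minimum total weight of any directed path from i to j (possibly empty when i = j).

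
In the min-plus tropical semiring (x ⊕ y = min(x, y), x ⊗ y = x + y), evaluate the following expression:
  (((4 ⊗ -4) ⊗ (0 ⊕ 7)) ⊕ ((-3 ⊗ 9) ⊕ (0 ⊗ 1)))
(((4 ⊗ -4) ⊗ (0 ⊕ 7)) ⊕ ((-3 ⊗ 9) ⊕ (0 ⊗ 1))) = 0

Expand innermost to outermost. Recall ⊕ takes the minimum of its arguments and ⊗ takes their sum. Working out the expression (((4 ⊗ -4) ⊗ (0 ⊕ 7)) ⊕ ((-3 ⊗ 9) ⊕ (0 ⊗ 1))) gives 0.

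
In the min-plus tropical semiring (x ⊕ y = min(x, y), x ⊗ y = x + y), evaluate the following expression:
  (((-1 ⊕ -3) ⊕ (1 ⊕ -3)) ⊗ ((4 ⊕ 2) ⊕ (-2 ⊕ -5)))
(((-1 ⊕ -3) ⊕ (1 ⊕ -3)) ⊗ ((4 ⊕ 2) ⊕ (-2 ⊕ -5))) = -8

Expand innermost to outermost. Recall ⊕ takes the minimum of its arguments and ⊗ takes their sum. Working out the expression (((-1 ⊕ -3) ⊕ (1 ⊕ -3)) ⊗ ((4 ⊕ 2) ⊕ (-2 ⊕ -5))) gives -8.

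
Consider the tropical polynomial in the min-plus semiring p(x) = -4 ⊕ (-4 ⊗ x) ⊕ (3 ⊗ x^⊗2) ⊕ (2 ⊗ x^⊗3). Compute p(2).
p(2) = -4

A tropical monomial a ⊗ x^⊗i evaluates to a + i · x. Evaluating each term at x = 2:
  Term 0 contributes -4 + 0 · 2 = -4
  Term 1 contributes -4 + 1 · 2 = -2
  Term 2 contributes 3 + 2 · 2 = 7
  Term 3 contributes 2 + 3 · 2 = 8
p(2) = ⊕ of these = min[-4, -2, 7, 8] = -4.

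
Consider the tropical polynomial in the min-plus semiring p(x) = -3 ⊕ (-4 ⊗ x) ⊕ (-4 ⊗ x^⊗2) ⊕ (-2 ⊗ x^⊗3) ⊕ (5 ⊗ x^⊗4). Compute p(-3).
p(-3) = -11

A tropical monomial a ⊗ x^⊗i evaluates to a + i · x. Evaluating each term at x = -3:
  Term 0 contributes -3 + 0 · -3 = -3
  Term 1 contributes -4 + 1 · -3 = -7
  Term 2 contributes -4 + 2 · -3 = -10
  Term 3 contributes -2 + 3 · -3 = -11
  Term 4 contributes 5 + 4 · -3 = -7
p(-3) = ⊕ of these = min[-3, -7, -10, -11, -7] = -11.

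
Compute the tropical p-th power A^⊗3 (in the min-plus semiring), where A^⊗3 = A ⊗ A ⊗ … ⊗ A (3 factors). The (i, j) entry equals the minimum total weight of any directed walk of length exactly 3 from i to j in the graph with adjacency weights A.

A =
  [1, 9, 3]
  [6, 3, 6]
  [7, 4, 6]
A^⊗3 =
  [3, 8, 5]
  [8, 9, 10]
  [9, 10, 11]

Each entry (A^⊗3)_ij equals the minimum over all length-3 walks i = v_0 → v_1 → … → v_3 = j of Σ_t A[v_t][v_{t+1}]. For example, for (i, j) = (0, 2) we minimise over 9 possible intermediate vertex sequences; the minimum is 5, attained along the walk 0 → 0 → 0 → 2.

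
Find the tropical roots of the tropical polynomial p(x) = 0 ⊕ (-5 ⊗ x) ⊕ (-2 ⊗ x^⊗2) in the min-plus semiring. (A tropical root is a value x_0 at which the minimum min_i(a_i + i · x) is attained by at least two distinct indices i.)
Roots: {-3, 5}

Each tropical root is a break point of the lower envelope of the lines y = a_i + i · x (there are 3 lines, with slopes 0, 1, ..., 2). Only the lines that attain the minimum somewhere contribute to roots; other lines are dominated. Here the surviving (envelope) indices are i = 2, i = 1, i = 0.
Intersections between consecutive envelope lines give the roots: for adjacent envelope indices i < j the intersection is x = (a_i − a_j) / (j − i). Reading off the sorted break points: {-3, 5}.
Verification: at each break x_0, at least two indices attain the minimum of min_i(a_i + i · x_0).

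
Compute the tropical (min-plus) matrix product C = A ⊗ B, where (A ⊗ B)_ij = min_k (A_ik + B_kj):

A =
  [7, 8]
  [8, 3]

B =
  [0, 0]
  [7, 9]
A ⊗ B =
  [7, 7]
  [8, 8]

Apply the min-plus product entry-by-entry:
  C[0][0] = min over k of (A[0][0] + B[0][0] = 7 + 0 = 7, A[0][1] + B[1][0] = 8 + 7 = 15) = 7 (attained at k = 0)
  C[0][1] = min over k of (A[0][0] + B[0][1] = 7 + 0 = 7, A[0][1] + B[1][1] = 8 + 9 = 17) = 7 (attained at k = 0)
  C[1][0] = min over k of (A[1][0] + B[0][0] = 8 + 0 = 8, A[1][1] + B[1][0] = 3 + 7 = 10) = 8 (attained at k = 0)
  C[1][1] = min over k of (A[1][0] + B[0][1] = 8 + 0 = 8, A[1][1] + B[1][1] = 3 + 9 = 12) = 8 (attained at k = 0)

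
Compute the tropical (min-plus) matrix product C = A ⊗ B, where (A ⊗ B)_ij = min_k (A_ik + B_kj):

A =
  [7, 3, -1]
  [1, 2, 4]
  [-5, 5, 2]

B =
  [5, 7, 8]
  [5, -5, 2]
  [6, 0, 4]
A ⊗ B =
  [5, -2, 3]
  [6, -3, 4]
  [0, 0, 3]

Apply the min-plus product entry-by-entry:
  C[0][0] = min over k of (A[0][0] + B[0][0] = 7 + 5 = 12, A[0][1] + B[1][0] = 3 + 5 = 8, A[0][2] + B[2][0] = -1 + 6 = 5) = 5 (attained at k = 2)
  C[0][1] = min over k of (A[0][0] + B[0][1] = 7 + 7 = 14, A[0][1] + B[1][1] = 3 + -5 = -2, A[0][2] + B[2][1] = -1 + 0 = -1) = -2 (attained at k = 1)
  C[0][2] = min over k of (A[0][0] + B[0][2] = 7 + 8 = 15, A[0][1] + B[1][2] = 3 + 2 = 5, A[0][2] + B[2][2] = -1 + 4 = 3) = 3 (attained at k = 2)
  C[1][0] = min over k of (A[1][0] + B[0][0] = 1 + 5 = 6, A[1][1] + B[1][0] = 2 + 5 = 7, A[1][2] + B[2][0] = 4 + 6 = 10) = 6 (attained at k = 0)
  C[1][1] = min over k of (A[1][0] + B[0][1] = 1 + 7 = 8, A[1][1] + B[1][1] = 2 + -5 = -3, A[1][2] + B[2][1] = 4 + 0 = 4) = -3 (attained at k = 1)
  C[1][2] = min over k of (A[1][0] + B[0][2] = 1 + 8 = 9, A[1][1] + B[1][2] = 2 + 2 = 4, A[1][2] + B[2][2] = 4 + 4 = 8) = 4 (attained at k = 1)
  C[2][0] = min over k of (A[2][0] + B[0][0] = -5 + 5 = 0, A[2][1] + B[1][0] = 5 + 5 = 10, A[2][2] + B[2][0] = 2 + 6 = 8) = 0 (attained at k = 0)
  C[2][1] = min over k of (A[2][0] + B[0][1] = -5 + 7 = 2, A[2][1] + B[1][1] = 5 + -5 = 0, A[2][2] + B[2][1] = 2 + 0 = 2) = 0 (attained at k = 1)
  C[2][2] = min over k of (A[2][0] + B[0][2] = -5 + 8 = 3, A[2][1] + B[1][2] = 5 + 2 = 7, A[2][2] + B[2][2] = 2 + 4 = 6) = 3 (attained at k = 0)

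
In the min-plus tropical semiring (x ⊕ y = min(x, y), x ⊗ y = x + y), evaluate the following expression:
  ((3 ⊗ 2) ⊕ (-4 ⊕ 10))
((3 ⊗ 2) ⊕ (-4 ⊕ 10)) = -4

Expand innermost to outermost. Recall ⊕ takes the minimum of its arguments and ⊗ takes their sum. Working out the expression ((3 ⊗ 2) ⊕ (-4 ⊕ 10)) gives -4.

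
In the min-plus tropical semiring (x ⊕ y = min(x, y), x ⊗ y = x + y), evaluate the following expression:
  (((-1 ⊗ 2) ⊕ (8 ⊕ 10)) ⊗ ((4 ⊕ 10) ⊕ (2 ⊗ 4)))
(((-1 ⊗ 2) ⊕ (8 ⊕ 10)) ⊗ ((4 ⊕ 10) ⊕ (2 ⊗ 4))) = 5

Expand innermost to outermost. Recall ⊕ takes the minimum of its arguments and ⊗ takes their sum. Working out the expression (((-1 ⊗ 2) ⊕ (8 ⊕ 10)) ⊗ ((4 ⊕ 10) ⊕ (2 ⊗ 4))) gives 5.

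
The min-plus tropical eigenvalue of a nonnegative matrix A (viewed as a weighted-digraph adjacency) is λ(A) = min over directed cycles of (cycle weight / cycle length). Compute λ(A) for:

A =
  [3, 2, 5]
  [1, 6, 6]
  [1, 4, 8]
λ(A) = 3/2

Enumerate directed cycles and compute their means (weight / length). Sample:
  cycle 0 → 0: weight = 3, length = 1, mean = 3/1 ≈ 3.000
  cycle 1 → 1: weight = 6, length = 1, mean = 6/1 ≈ 6.000
  cycle 2 → 2: weight = 8, length = 1, mean = 8/1 ≈ 8.000
  cycle 0 → 1 → 0: weight = 3, length = 2, mean = 3/2 ≈ 1.500
  cycle 0 → 2 → 0: weight = 6, length = 2, mean = 6/2 ≈ 3.000
  cycle 1 → 0 → 1: weight = 3, length = 2, mean = 3/2 ≈ 1.500
Minimum mean = 1.500, attained e.g. along the cycle 0 → 1 → 0 with weight 3 and length 2. So λ(A) = 3/2 = 3/2.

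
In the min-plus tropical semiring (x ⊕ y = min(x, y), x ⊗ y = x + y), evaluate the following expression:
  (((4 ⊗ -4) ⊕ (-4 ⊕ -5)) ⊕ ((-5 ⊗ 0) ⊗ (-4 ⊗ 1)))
(((4 ⊗ -4) ⊕ (-4 ⊕ -5)) ⊕ ((-5 ⊗ 0) ⊗ (-4 ⊗ 1))) = -8

Expand innermost to outermost. Recall ⊕ takes the minimum of its arguments and ⊗ takes their sum. Working out the expression (((4 ⊗ -4) ⊕ (-4 ⊕ -5)) ⊕ ((-5 ⊗ 0) ⊗ (-4 ⊗ 1))) gives -8.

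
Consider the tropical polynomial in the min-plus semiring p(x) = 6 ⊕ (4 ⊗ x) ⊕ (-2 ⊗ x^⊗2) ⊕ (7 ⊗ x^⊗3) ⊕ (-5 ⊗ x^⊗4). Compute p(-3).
p(-3) = -17

A tropical monomial a ⊗ x^⊗i evaluates to a + i · x. Evaluating each term at x = -3:
  Term 0 contributes 6 + 0 · -3 = 6
  Term 1 contributes 4 + 1 · -3 = 1
  Term 2 contributes -2 + 2 · -3 = -8
  Term 3 contributes 7 + 3 · -3 = -2
  Term 4 contributes -5 + 4 · -3 = -17
p(-3) = ⊕ of these = min[6, 1, -8, -2, -17] = -17.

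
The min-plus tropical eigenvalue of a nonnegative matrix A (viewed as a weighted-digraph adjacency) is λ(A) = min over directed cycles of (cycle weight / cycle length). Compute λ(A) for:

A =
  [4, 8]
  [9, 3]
λ(A) = 3

Enumerate directed cycles and compute their means (weight / length). Sample:
  cycle 0 → 0: weight = 4, length = 1, mean = 4/1 ≈ 4.000
  cycle 1 → 1: weight = 3, length = 1, mean = 3/1 ≈ 3.000
  cycle 0 → 1 → 0: weight = 17, length = 2, mean = 17/2 ≈ 8.500
  cycle 1 → 0 → 1: weight = 17, length = 2, mean = 17/2 ≈ 8.500
Minimum mean = 3.000, attained e.g. along the cycle 1 → 1 with weight 3 and length 1. So λ(A) = 3/1 = 3.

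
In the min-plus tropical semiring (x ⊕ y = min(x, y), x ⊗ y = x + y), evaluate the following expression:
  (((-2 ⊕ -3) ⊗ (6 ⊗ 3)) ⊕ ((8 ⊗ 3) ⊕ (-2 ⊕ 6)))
(((-2 ⊕ -3) ⊗ (6 ⊗ 3)) ⊕ ((8 ⊗ 3) ⊕ (-2 ⊕ 6))) = -2

Expand innermost to outermost. Recall ⊕ takes the minimum of its arguments and ⊗ takes their sum. Working out the expression (((-2 ⊕ -3) ⊗ (6 ⊗ 3)) ⊕ ((8 ⊗ 3) ⊕ (-2 ⊕ 6))) gives -2.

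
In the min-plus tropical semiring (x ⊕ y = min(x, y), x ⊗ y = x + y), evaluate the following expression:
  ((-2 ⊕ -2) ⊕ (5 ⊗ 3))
((-2 ⊕ -2) ⊕ (5 ⊗ 3)) = -2

Expand innermost to outermost. Recall ⊕ takes the minimum of its arguments and ⊗ takes their sum. Working out the expression ((-2 ⊕ -2) ⊕ (5 ⊗ 3)) gives -2.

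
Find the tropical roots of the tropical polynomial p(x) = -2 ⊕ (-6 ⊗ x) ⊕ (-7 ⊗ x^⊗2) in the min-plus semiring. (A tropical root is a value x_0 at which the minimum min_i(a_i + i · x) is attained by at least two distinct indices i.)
Roots: {1, 4}

Each tropical root is a break point of the lower envelope of the lines y = a_i + i · x (there are 3 lines, with slopes 0, 1, ..., 2). Only the lines that attain the minimum somewhere contribute to roots; other lines are dominated. Here the surviving (envelope) indices are i = 2, i = 1, i = 0.
Intersections between consecutive envelope lines give the roots: for adjacent envelope indices i < j the intersection is x = (a_i − a_j) / (j − i). Reading off the sorted break points: {1, 4}.
Verification: at each break x_0, at least two indices attain the minimum of min_i(a_i + i · x_0).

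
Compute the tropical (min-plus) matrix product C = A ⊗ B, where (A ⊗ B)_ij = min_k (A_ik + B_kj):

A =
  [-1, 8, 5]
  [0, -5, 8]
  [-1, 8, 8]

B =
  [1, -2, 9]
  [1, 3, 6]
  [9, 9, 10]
A ⊗ B =
  [0, -3, 8]
  [-4, -2, 1]
  [0, -3, 8]

Apply the min-plus product entry-by-entry:
  C[0][0] = min over k of (A[0][0] + B[0][0] = -1 + 1 = 0, A[0][1] + B[1][0] = 8 + 1 = 9, A[0][2] + B[2][0] = 5 + 9 = 14) = 0 (attained at k = 0)
  C[0][1] = min over k of (A[0][0] + B[0][1] = -1 + -2 = -3, A[0][1] + B[1][1] = 8 + 3 = 11, A[0][2] + B[2][1] = 5 + 9 = 14) = -3 (attained at k = 0)
  C[0][2] = min over k of (A[0][0] + B[0][2] = -1 + 9 = 8, A[0][1] + B[1][2] = 8 + 6 = 14, A[0][2] + B[2][2] = 5 + 10 = 15) = 8 (attained at k = 0)
  C[1][0] = min over k of (A[1][0] + B[0][0] = 0 + 1 = 1, A[1][1] + B[1][0] = -5 + 1 = -4, A[1][2] + B[2][0] = 8 + 9 = 17) = -4 (attained at k = 1)
  C[1][1] = min over k of (A[1][0] + B[0][1] = 0 + -2 = -2, A[1][1] + B[1][1] = -5 + 3 = -2, A[1][2] + B[2][1] = 8 + 9 = 17) = -2 (attained at k = 0)
  C[1][2] = min over k of (A[1][0] + B[0][2] = 0 + 9 = 9, A[1][1] + B[1][2] = -5 + 6 = 1, A[1][2] + B[2][2] = 8 + 10 = 18) = 1 (attained at k = 1)
  C[2][0] = min over k of (A[2][0] + B[0][0] = -1 + 1 = 0, A[2][1] + B[1][0] = 8 + 1 = 9, A[2][2] + B[2][0] = 8 + 9 = 17) = 0 (attained at k = 0)
  C[2][1] = min over k of (A[2][0] + B[0][1] = -1 + -2 = -3, A[2][1] + B[1][1] = 8 + 3 = 11, A[2][2] + B[2][1] = 8 + 9 = 17) = -3 (attained at k = 0)
  C[2][2] = min over k of (A[2][0] + B[0][2] = -1 + 9 = 8, A[2][1] + B[1][2] = 8 + 6 = 14, A[2][2] + B[2][2] = 8 + 10 = 18) = 8 (attained at k = 0)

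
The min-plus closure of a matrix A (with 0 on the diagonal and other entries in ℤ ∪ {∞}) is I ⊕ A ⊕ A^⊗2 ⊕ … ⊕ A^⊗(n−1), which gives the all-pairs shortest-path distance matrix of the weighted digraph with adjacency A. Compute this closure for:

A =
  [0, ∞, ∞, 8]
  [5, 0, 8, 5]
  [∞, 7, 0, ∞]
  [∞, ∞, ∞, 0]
Closure =
  [0, ∞, ∞, 8]
  [5, 0, 8, 5]
  [12, 7, 0, 12]
  [∞, ∞, ∞, 0]

This is the Floyd-Warshall all-pairs shortest-path computation. For each intermediate vertex k = 0, 1, …, 3, update dist[i][j] ← min(dist[i][j], dist[i][k] + dist[k][j]). The final matrix gives, for each (i, j), the minimum total weight of any directed path from i to j (possibly empty when i = j).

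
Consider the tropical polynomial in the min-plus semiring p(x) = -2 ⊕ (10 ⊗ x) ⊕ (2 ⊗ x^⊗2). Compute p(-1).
p(-1) = -2

A tropical monomial a ⊗ x^⊗i evaluates to a + i · x. Evaluating each term at x = -1:
  Term 0 contributes -2 + 0 · -1 = -2
  Term 1 contributes 10 + 1 · -1 = 9
  Term 2 contributes 2 + 2 · -1 = 0
p(-1) = ⊕ of these = min[-2, 9, 0] = -2.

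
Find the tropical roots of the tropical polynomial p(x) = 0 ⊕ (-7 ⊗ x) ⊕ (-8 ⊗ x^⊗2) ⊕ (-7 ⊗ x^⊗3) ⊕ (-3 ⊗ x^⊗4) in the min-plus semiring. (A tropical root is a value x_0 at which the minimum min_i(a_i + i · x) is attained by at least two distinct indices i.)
Roots: {-4, -1, 1, 7}

Each tropical root is a break point of the lower envelope of the lines y = a_i + i · x (there are 5 lines, with slopes 0, 1, ..., 4). Only the lines that attain the minimum somewhere contribute to roots; other lines are dominated. Here the surviving (envelope) indices are i = 4, i = 3, i = 2, i = 1, i = 0.
Intersections between consecutive envelope lines give the roots: for adjacent envelope indices i < j the intersection is x = (a_i − a_j) / (j − i). Reading off the sorted break points: {-4, -1, 1, 7}.
Verification: at each break x_0, at least two indices attain the minimum of min_i(a_i + i · x_0).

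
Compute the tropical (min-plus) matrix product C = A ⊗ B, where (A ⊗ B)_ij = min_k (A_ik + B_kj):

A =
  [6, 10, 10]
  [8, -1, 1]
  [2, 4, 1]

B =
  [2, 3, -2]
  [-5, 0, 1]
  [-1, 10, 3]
A ⊗ B =
  [5, 9, 4]
  [-6, -1, 0]
  [-1, 4, 0]

Apply the min-plus product entry-by-entry:
  C[0][0] = min over k of (A[0][0] + B[0][0] = 6 + 2 = 8, A[0][1] + B[1][0] = 10 + -5 = 5, A[0][2] + B[2][0] = 10 + -1 = 9) = 5 (attained at k = 1)
  C[0][1] = min over k of (A[0][0] + B[0][1] = 6 + 3 = 9, A[0][1] + B[1][1] = 10 + 0 = 10, A[0][2] + B[2][1] = 10 + 10 = 20) = 9 (attained at k = 0)
  C[0][2] = min over k of (A[0][0] + B[0][2] = 6 + -2 = 4, A[0][1] + B[1][2] = 10 + 1 = 11, A[0][2] + B[2][2] = 10 + 3 = 13) = 4 (attained at k = 0)
  C[1][0] = min over k of (A[1][0] + B[0][0] = 8 + 2 = 10, A[1][1] + B[1][0] = -1 + -5 = -6, A[1][2] + B[2][0] = 1 + -1 = 0) = -6 (attained at k = 1)
  C[1][1] = min over k of (A[1][0] + B[0][1] = 8 + 3 = 11, A[1][1] + B[1][1] = -1 + 0 = -1, A[1][2] + B[2][1] = 1 + 10 = 11) = -1 (attained at k = 1)
  C[1][2] = min over k of (A[1][0] + B[0][2] = 8 + -2 = 6, A[1][1] + B[1][2] = -1 + 1 = 0, A[1][2] + B[2][2] = 1 + 3 = 4) = 0 (attained at k = 1)
  C[2][0] = min over k of (A[2][0] + B[0][0] = 2 + 2 = 4, A[2][1] + B[1][0] = 4 + -5 = -1, A[2][2] + B[2][0] = 1 + -1 = 0) = -1 (attained at k = 1)
  C[2][1] = min over k of (A[2][0] + B[0][1] = 2 + 3 = 5, A[2][1] + B[1][1] = 4 + 0 = 4, A[2][2] + B[2][1] = 1 + 10 = 11) = 4 (attained at k = 1)
  C[2][2] = min over k of (A[2][0] + B[0][2] = 2 + -2 = 0, A[2][1] + B[1][2] = 4 + 1 = 5, A[2][2] + B[2][2] = 1 + 3 = 4) = 0 (attained at k = 0)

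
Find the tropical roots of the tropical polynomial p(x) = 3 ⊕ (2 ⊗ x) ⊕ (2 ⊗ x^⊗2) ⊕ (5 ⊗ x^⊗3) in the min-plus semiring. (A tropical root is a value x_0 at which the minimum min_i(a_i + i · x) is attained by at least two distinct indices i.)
Roots: {-3, 0, 1}

Each tropical root is a break point of the lower envelope of the lines y = a_i + i · x (there are 4 lines, with slopes 0, 1, ..., 3). Only the lines that attain the minimum somewhere contribute to roots; other lines are dominated. Here the surviving (envelope) indices are i = 3, i = 2, i = 1, i = 0.
Intersections between consecutive envelope lines give the roots: for adjacent envelope indices i < j the intersection is x = (a_i − a_j) / (j − i). Reading off the sorted break points: {-3, 0, 1}.
Verification: at each break x_0, at least two indices attain the minimum of min_i(a_i + i · x_0).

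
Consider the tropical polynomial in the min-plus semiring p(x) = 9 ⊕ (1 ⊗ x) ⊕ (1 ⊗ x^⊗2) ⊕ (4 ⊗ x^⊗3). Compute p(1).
p(1) = 2

A tropical monomial a ⊗ x^⊗i evaluates to a + i · x. Evaluating each term at x = 1:
  Term 0 contributes 9 + 0 · 1 = 9
  Term 1 contributes 1 + 1 · 1 = 2
  Term 2 contributes 1 + 2 · 1 = 3
  Term 3 contributes 4 + 3 · 1 = 7
p(1) = ⊕ of these = min[9, 2, 3, 7] = 2.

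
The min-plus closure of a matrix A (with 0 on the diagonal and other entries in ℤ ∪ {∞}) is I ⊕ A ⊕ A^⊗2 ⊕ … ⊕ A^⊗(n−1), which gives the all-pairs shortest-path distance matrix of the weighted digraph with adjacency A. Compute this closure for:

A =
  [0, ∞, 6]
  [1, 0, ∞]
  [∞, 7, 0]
Closure =
  [0, 13, 6]
  [1, 0, 7]
  [8, 7, 0]

This is the Floyd-Warshall all-pairs shortest-path computation. For each intermediate vertex k = 0, 1, …, 2, update dist[i][j] ← min(dist[i][j], dist[i][k] + dist[k][j]). The final matrix gives, for each (i, j), the minimum total weight of any directed path from i to j (possibly empty when i = j).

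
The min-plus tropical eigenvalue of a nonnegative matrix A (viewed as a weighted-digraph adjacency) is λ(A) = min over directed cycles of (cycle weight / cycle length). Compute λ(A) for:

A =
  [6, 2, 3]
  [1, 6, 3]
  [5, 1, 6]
λ(A) = 3/2

Enumerate directed cycles and compute their means (weight / length). Sample:
  cycle 0 → 0: weight = 6, length = 1, mean = 6/1 ≈ 6.000
  cycle 1 → 1: weight = 6, length = 1, mean = 6/1 ≈ 6.000
  cycle 2 → 2: weight = 6, length = 1, mean = 6/1 ≈ 6.000
  cycle 0 → 1 → 0: weight = 3, length = 2, mean = 3/2 ≈ 1.500
  cycle 0 → 2 → 0: weight = 8, length = 2, mean = 8/2 ≈ 4.000
  cycle 1 → 0 → 1: weight = 3, length = 2, mean = 3/2 ≈ 1.500
Minimum mean = 1.500, attained e.g. along the cycle 0 → 1 → 0 with weight 3 and length 2. So λ(A) = 3/2 = 3/2.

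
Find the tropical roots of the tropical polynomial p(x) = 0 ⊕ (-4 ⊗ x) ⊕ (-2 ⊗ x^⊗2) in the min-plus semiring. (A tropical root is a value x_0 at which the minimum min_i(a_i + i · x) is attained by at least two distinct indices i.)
Roots: {-2, 4}

Each tropical root is a break point of the lower envelope of the lines y = a_i + i · x (there are 3 lines, with slopes 0, 1, ..., 2). Only the lines that attain the minimum somewhere contribute to roots; other lines are dominated. Here the surviving (envelope) indices are i = 2, i = 1, i = 0.
Intersections between consecutive envelope lines give the roots: for adjacent envelope indices i < j the intersection is x = (a_i − a_j) / (j − i). Reading off the sorted break points: {-2, 4}.
Verification: at each break x_0, at least two indices attain the minimum of min_i(a_i + i · x_0).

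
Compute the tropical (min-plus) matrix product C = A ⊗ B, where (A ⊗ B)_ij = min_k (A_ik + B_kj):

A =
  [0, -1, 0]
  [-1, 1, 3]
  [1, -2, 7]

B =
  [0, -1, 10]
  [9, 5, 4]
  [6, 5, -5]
A ⊗ B =
  [0, -1, -5]
  [-1, -2, -2]
  [1, 0, 2]

Apply the min-plus product entry-by-entry:
  C[0][0] = min over k of (A[0][0] + B[0][0] = 0 + 0 = 0, A[0][1] + B[1][0] = -1 + 9 = 8, A[0][2] + B[2][0] = 0 + 6 = 6) = 0 (attained at k = 0)
  C[0][1] = min over k of (A[0][0] + B[0][1] = 0 + -1 = -1, A[0][1] + B[1][1] = -1 + 5 = 4, A[0][2] + B[2][1] = 0 + 5 = 5) = -1 (attained at k = 0)
  C[0][2] = min over k of (A[0][0] + B[0][2] = 0 + 10 = 10, A[0][1] + B[1][2] = -1 + 4 = 3, A[0][2] + B[2][2] = 0 + -5 = -5) = -5 (attained at k = 2)
  C[1][0] = min over k of (A[1][0] + B[0][0] = -1 + 0 = -1, A[1][1] + B[1][0] = 1 + 9 = 10, A[1][2] + B[2][0] = 3 + 6 = 9) = -1 (attained at k = 0)
  C[1][1] = min over k of (A[1][0] + B[0][1] = -1 + -1 = -2, A[1][1] + B[1][1] = 1 + 5 = 6, A[1][2] + B[2][1] = 3 + 5 = 8) = -2 (attained at k = 0)
  C[1][2] = min over k of (A[1][0] + B[0][2] = -1 + 10 = 9, A[1][1] + B[1][2] = 1 + 4 = 5, A[1][2] + B[2][2] = 3 + -5 = -2) = -2 (attained at k = 2)
  C[2][0] = min over k of (A[2][0] + B[0][0] = 1 + 0 = 1, A[2][1] + B[1][0] = -2 + 9 = 7, A[2][2] + B[2][0] = 7 + 6 = 13) = 1 (attained at k = 0)
  C[2][1] = min over k of (A[2][0] + B[0][1] = 1 + -1 = 0, A[2][1] + B[1][1] = -2 + 5 = 3, A[2][2] + B[2][1] = 7 + 5 = 12) = 0 (attained at k = 0)
  C[2][2] = min over k of (A[2][0] + B[0][2] = 1 + 10 = 11, A[2][1] + B[1][2] = -2 + 4 = 2, A[2][2] + B[2][2] = 7 + -5 = 2) = 2 (attained at k = 1)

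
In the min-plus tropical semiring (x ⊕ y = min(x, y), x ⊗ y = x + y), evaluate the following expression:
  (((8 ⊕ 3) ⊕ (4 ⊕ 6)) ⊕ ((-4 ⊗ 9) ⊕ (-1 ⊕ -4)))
(((8 ⊕ 3) ⊕ (4 ⊕ 6)) ⊕ ((-4 ⊗ 9) ⊕ (-1 ⊕ -4))) = -4

Expand innermost to outermost. Recall ⊕ takes the minimum of its arguments and ⊗ takes their sum. Working out the expression (((8 ⊕ 3) ⊕ (4 ⊕ 6)) ⊕ ((-4 ⊗ 9) ⊕ (-1 ⊕ -4))) gives -4.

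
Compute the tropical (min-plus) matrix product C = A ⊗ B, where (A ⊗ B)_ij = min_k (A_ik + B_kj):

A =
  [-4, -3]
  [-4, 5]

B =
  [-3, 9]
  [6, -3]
A ⊗ B =
  [-7, -6]
  [-7, 2]

Apply the min-plus product entry-by-entry:
  C[0][0] = min over k of (A[0][0] + B[0][0] = -4 + -3 = -7, A[0][1] + B[1][0] = -3 + 6 = 3) = -7 (attained at k = 0)
  C[0][1] = min over k of (A[0][0] + B[0][1] = -4 + 9 = 5, A[0][1] + B[1][1] = -3 + -3 = -6) = -6 (attained at k = 1)
  C[1][0] = min over k of (A[1][0] + B[0][0] = -4 + -3 = -7, A[1][1] + B[1][0] = 5 + 6 = 11) = -7 (attained at k = 0)
  C[1][1] = min over k of (A[1][0] + B[0][1] = -4 + 9 = 5, A[1][1] + B[1][1] = 5 + -3 = 2) = 2 (attained at k = 1)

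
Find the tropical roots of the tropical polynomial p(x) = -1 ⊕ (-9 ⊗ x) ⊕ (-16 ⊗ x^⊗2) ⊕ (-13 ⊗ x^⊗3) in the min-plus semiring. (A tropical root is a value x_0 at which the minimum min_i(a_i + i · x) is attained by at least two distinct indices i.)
Roots: {-3, 7, 8}

Each tropical root is a break point of the lower envelope of the lines y = a_i + i · x (there are 4 lines, with slopes 0, 1, ..., 3). Only the lines that attain the minimum somewhere contribute to roots; other lines are dominated. Here the surviving (envelope) indices are i = 3, i = 2, i = 1, i = 0.
Intersections between consecutive envelope lines give the roots: for adjacent envelope indices i < j the intersection is x = (a_i − a_j) / (j − i). Reading off the sorted break points: {-3, 7, 8}.
Verification: at each break x_0, at least two indices attain the minimum of min_i(a_i + i · x_0).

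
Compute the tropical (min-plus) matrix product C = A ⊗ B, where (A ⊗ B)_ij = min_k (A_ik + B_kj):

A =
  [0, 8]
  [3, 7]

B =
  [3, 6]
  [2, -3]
A ⊗ B =
  [3, 5]
  [6, 4]

Apply the min-plus product entry-by-entry:
  C[0][0] = min over k of (A[0][0] + B[0][0] = 0 + 3 = 3, A[0][1] + B[1][0] = 8 + 2 = 10) = 3 (attained at k = 0)
  C[0][1] = min over k of (A[0][0] + B[0][1] = 0 + 6 = 6, A[0][1] + B[1][1] = 8 + -3 = 5) = 5 (attained at k = 1)
  C[1][0] = min over k of (A[1][0] + B[0][0] = 3 + 3 = 6, A[1][1] + B[1][0] = 7 + 2 = 9) = 6 (attained at k = 0)
  C[1][1] = min over k of (A[1][0] + B[0][1] = 3 + 6 = 9, A[1][1] + B[1][1] = 7 + -3 = 4) = 4 (attained at k = 1)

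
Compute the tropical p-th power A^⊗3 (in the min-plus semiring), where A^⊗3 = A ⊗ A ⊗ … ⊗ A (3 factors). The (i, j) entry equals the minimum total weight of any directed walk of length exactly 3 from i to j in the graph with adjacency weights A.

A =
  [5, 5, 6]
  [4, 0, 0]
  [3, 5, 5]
A^⊗3 =
  [8, 5, 5]
  [3, 0, 0]
  [8, 5, 5]

Each entry (A^⊗3)_ij equals the minimum over all length-3 walks i = v_0 → v_1 → … → v_3 = j of Σ_t A[v_t][v_{t+1}]. For example, for (i, j) = (0, 2) we minimise over 9 possible intermediate vertex sequences; the minimum is 5, attained along the walk 0 → 1 → 1 → 2.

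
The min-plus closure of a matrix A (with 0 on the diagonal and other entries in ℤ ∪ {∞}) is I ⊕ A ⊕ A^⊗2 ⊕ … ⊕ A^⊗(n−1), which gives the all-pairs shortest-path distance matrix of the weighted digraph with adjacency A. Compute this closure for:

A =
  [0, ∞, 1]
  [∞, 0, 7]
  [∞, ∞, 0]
Closure =
  [0, ∞, 1]
  [∞, 0, 7]
  [∞, ∞, 0]

This is the Floyd-Warshall all-pairs shortest-path computation. For each intermediate vertex k = 0, 1, …, 2, update dist[i][j] ← min(dist[i][j], dist[i][k] + dist[k][j]). The final matrix gives, for each (i, j), the minimum total weight of any directed path from i to j (possibly empty when i = j).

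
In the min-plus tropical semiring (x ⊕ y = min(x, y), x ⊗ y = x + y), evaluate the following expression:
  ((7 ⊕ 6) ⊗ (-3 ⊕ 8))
((7 ⊕ 6) ⊗ (-3 ⊕ 8)) = 3

Expand innermost to outermost. Recall ⊕ takes the minimum of its arguments and ⊗ takes their sum. Working out the expression ((7 ⊕ 6) ⊗ (-3 ⊕ 8)) gives 3.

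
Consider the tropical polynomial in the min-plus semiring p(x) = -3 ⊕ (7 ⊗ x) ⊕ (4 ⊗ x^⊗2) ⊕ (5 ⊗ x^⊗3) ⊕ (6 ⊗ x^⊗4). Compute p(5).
p(5) = -3

A tropical monomial a ⊗ x^⊗i evaluates to a + i · x. Evaluating each term at x = 5:
  Term 0 contributes -3 + 0 · 5 = -3
  Term 1 contributes 7 + 1 · 5 = 12
  Term 2 contributes 4 + 2 · 5 = 14
  Term 3 contributes 5 + 3 · 5 = 20
  Term 4 contributes 6 + 4 · 5 = 26
p(5) = ⊕ of these = min[-3, 12, 14, 20, 26] = -3.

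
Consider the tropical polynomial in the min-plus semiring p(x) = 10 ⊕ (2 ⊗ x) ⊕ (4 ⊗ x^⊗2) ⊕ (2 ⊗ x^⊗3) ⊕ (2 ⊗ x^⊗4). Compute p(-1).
p(-1) = -2

A tropical monomial a ⊗ x^⊗i evaluates to a + i · x. Evaluating each term at x = -1:
  Term 0 contributes 10 + 0 · -1 = 10
  Term 1 contributes 2 + 1 · -1 = 1
  Term 2 contributes 4 + 2 · -1 = 2
  Term 3 contributes 2 + 3 · -1 = -1
  Term 4 contributes 2 + 4 · -1 = -2
p(-1) = ⊕ of these = min[10, 1, 2, -1, -2] = -2.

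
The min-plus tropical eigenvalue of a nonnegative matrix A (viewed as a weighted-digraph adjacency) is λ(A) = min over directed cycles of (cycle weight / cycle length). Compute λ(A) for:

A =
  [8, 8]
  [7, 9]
λ(A) = 15/2

Enumerate directed cycles and compute their means (weight / length). Sample:
  cycle 0 → 0: weight = 8, length = 1, mean = 8/1 ≈ 8.000
  cycle 1 → 1: weight = 9, length = 1, mean = 9/1 ≈ 9.000
  cycle 0 → 1 → 0: weight = 15, length = 2, mean = 15/2 ≈ 7.500
  cycle 1 → 0 → 1: weight = 15, length = 2, mean = 15/2 ≈ 7.500
Minimum mean = 7.500, attained e.g. along the cycle 0 → 1 → 0 with weight 15 and length 2. So λ(A) = 15/2 = 15/2.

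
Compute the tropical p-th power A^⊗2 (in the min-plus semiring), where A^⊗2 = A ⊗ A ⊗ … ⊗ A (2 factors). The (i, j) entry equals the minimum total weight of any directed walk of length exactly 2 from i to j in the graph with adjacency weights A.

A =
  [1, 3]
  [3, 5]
A^⊗2 =
  [2, 4]
  [4, 6]

Each entry (A^⊗2)_ij equals the minimum over all length-2 walks i = v_0 → v_1 → … → v_2 = j of Σ_t A[v_t][v_{t+1}]. For example, for (i, j) = (0, 1) we minimise over 2 possible intermediate vertex sequences; the minimum is 4, attained along the walk 0 → 0 → 1.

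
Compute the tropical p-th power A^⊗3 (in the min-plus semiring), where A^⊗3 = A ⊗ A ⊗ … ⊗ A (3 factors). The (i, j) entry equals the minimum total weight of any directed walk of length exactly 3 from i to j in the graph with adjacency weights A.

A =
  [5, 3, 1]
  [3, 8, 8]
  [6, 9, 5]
A^⊗3 =
  [11, 9, 7]
  [9, 11, 9]
  [12, 14, 12]

Each entry (A^⊗3)_ij equals the minimum over all length-3 walks i = v_0 → v_1 → … → v_3 = j of Σ_t A[v_t][v_{t+1}]. For example, for (i, j) = (0, 2) we minimise over 9 possible intermediate vertex sequences; the minimum is 7, attained along the walk 0 → 1 → 0 → 2.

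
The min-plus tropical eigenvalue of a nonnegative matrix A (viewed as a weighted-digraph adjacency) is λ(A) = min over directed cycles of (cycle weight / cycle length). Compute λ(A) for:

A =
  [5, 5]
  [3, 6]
λ(A) = 4

Enumerate directed cycles and compute their means (weight / length). Sample:
  cycle 0 → 0: weight = 5, length = 1, mean = 5/1 ≈ 5.000
  cycle 1 → 1: weight = 6, length = 1, mean = 6/1 ≈ 6.000
  cycle 0 → 1 → 0: weight = 8, length = 2, mean = 8/2 ≈ 4.000
  cycle 1 → 0 → 1: weight = 8, length = 2, mean = 8/2 ≈ 4.000
Minimum mean = 4.000, attained e.g. along the cycle 0 → 1 → 0 with weight 8 and length 2. So λ(A) = 8/2 = 4.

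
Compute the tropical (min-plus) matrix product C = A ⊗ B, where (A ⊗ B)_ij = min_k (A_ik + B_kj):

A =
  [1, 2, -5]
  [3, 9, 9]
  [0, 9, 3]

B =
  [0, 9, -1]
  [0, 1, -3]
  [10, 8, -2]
A ⊗ B =
  [1, 3, -7]
  [3, 10, 2]
  [0, 9, -1]

Apply the min-plus product entry-by-entry:
  C[0][0] = min over k of (A[0][0] + B[0][0] = 1 + 0 = 1, A[0][1] + B[1][0] = 2 + 0 = 2, A[0][2] + B[2][0] = -5 + 10 = 5) = 1 (attained at k = 0)
  C[0][1] = min over k of (A[0][0] + B[0][1] = 1 + 9 = 10, A[0][1] + B[1][1] = 2 + 1 = 3, A[0][2] + B[2][1] = -5 + 8 = 3) = 3 (attained at k = 1)
  C[0][2] = min over k of (A[0][0] + B[0][2] = 1 + -1 = 0, A[0][1] + B[1][2] = 2 + -3 = -1, A[0][2] + B[2][2] = -5 + -2 = -7) = -7 (attained at k = 2)
  C[1][0] = min over k of (A[1][0] + B[0][0] = 3 + 0 = 3, A[1][1] + B[1][0] = 9 + 0 = 9, A[1][2] + B[2][0] = 9 + 10 = 19) = 3 (attained at k = 0)
  C[1][1] = min over k of (A[1][0] + B[0][1] = 3 + 9 = 12, A[1][1] + B[1][1] = 9 + 1 = 10, A[1][2] + B[2][1] = 9 + 8 = 17) = 10 (attained at k = 1)
  C[1][2] = min over k of (A[1][0] + B[0][2] = 3 + -1 = 2, A[1][1] + B[1][2] = 9 + -3 = 6, A[1][2] + B[2][2] = 9 + -2 = 7) = 2 (attained at k = 0)
  C[2][0] = min over k of (A[2][0] + B[0][0] = 0 + 0 = 0, A[2][1] + B[1][0] = 9 + 0 = 9, A[2][2] + B[2][0] = 3 + 10 = 13) = 0 (attained at k = 0)
  C[2][1] = min over k of (A[2][0] + B[0][1] = 0 + 9 = 9, A[2][1] + B[1][1] = 9 + 1 = 10, A[2][2] + B[2][1] = 3 + 8 = 11) = 9 (attained at k = 0)
  C[2][2] = min over k of (A[2][0] + B[0][2] = 0 + -1 = -1, A[2][1] + B[1][2] = 9 + -3 = 6, A[2][2] + B[2][2] = 3 + -2 = 1) = -1 (attained at k = 0)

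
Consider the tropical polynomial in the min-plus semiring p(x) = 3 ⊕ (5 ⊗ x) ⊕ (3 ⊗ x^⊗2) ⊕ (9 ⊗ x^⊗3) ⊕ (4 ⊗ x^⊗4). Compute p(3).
p(3) = 3

A tropical monomial a ⊗ x^⊗i evaluates to a + i · x. Evaluating each term at x = 3:
  Term 0 contributes 3 + 0 · 3 = 3
  Term 1 contributes 5 + 1 · 3 = 8
  Term 2 contributes 3 + 2 · 3 = 9
  Term 3 contributes 9 + 3 · 3 = 18
  Term 4 contributes 4 + 4 · 3 = 16
p(3) = ⊕ of these = min[3, 8, 9, 18, 16] = 3.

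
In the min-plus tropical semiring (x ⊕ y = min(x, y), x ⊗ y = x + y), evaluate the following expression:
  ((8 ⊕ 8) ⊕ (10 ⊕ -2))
((8 ⊕ 8) ⊕ (10 ⊕ -2)) = -2

Expand innermost to outermost. Recall ⊕ takes the minimum of its arguments and ⊗ takes their sum. Working out the expression ((8 ⊕ 8) ⊕ (10 ⊕ -2)) gives -2.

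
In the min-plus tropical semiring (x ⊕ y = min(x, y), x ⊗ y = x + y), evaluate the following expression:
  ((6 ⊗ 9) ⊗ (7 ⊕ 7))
((6 ⊗ 9) ⊗ (7 ⊕ 7)) = 22

Expand innermost to outermost. Recall ⊕ takes the minimum of its arguments and ⊗ takes their sum. Working out the expression ((6 ⊗ 9) ⊗ (7 ⊕ 7)) gives 22.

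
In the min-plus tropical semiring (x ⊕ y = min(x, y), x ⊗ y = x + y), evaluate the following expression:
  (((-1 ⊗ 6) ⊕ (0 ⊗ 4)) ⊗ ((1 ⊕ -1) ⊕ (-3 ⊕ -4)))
(((-1 ⊗ 6) ⊕ (0 ⊗ 4)) ⊗ ((1 ⊕ -1) ⊕ (-3 ⊕ -4))) = 0

Expand innermost to outermost. Recall ⊕ takes the minimum of its arguments and ⊗ takes their sum. Working out the expression (((-1 ⊗ 6) ⊕ (0 ⊗ 4)) ⊗ ((1 ⊕ -1) ⊕ (-3 ⊕ -4))) gives 0.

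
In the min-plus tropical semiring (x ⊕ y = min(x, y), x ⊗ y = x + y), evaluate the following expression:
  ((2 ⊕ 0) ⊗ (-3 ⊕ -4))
((2 ⊕ 0) ⊗ (-3 ⊕ -4)) = -4

Expand innermost to outermost. Recall ⊕ takes the minimum of its arguments and ⊗ takes their sum. Working out the expression ((2 ⊕ 0) ⊗ (-3 ⊕ -4)) gives -4.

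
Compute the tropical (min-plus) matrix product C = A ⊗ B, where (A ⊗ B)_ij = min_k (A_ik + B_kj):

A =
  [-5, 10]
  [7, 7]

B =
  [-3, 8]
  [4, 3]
A ⊗ B =
  [-8, 3]
  [4, 10]

Apply the min-plus product entry-by-entry:
  C[0][0] = min over k of (A[0][0] + B[0][0] = -5 + -3 = -8, A[0][1] + B[1][0] = 10 + 4 = 14) = -8 (attained at k = 0)
  C[0][1] = min over k of (A[0][0] + B[0][1] = -5 + 8 = 3, A[0][1] + B[1][1] = 10 + 3 = 13) = 3 (attained at k = 0)
  C[1][0] = min over k of (A[1][0] + B[0][0] = 7 + -3 = 4, A[1][1] + B[1][0] = 7 + 4 = 11) = 4 (attained at k = 0)
  C[1][1] = min over k of (A[1][0] + B[0][1] = 7 + 8 = 15, A[1][1] + B[1][1] = 7 + 3 = 10) = 10 (attained at k = 1)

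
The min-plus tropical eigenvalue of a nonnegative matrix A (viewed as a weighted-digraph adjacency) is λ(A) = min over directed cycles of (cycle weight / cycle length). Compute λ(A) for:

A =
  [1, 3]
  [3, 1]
λ(A) = 1

Enumerate directed cycles and compute their means (weight / length). Sample:
  cycle 0 → 0: weight = 1, length = 1, mean = 1/1 ≈ 1.000
  cycle 1 → 1: weight = 1, length = 1, mean = 1/1 ≈ 1.000
  cycle 0 → 1 → 0: weight = 6, length = 2, mean = 6/2 ≈ 3.000
  cycle 1 → 0 → 1: weight = 6, length = 2, mean = 6/2 ≈ 3.000
Minimum mean = 1.000, attained e.g. along the cycle 0 → 0 with weight 1 and length 1. So λ(A) = 1/1 = 1.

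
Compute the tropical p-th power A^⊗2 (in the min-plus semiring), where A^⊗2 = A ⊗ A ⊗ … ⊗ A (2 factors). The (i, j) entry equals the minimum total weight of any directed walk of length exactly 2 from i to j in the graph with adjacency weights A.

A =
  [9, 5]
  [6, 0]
A^⊗2 =
  [11, 5]
  [6, 0]

Each entry (A^⊗2)_ij equals the minimum over all length-2 walks i = v_0 → v_1 → … → v_2 = j of Σ_t A[v_t][v_{t+1}]. For example, for (i, j) = (0, 1) we minimise over 2 possible intermediate vertex sequences; the minimum is 5, attained along the walk 0 → 1 → 1.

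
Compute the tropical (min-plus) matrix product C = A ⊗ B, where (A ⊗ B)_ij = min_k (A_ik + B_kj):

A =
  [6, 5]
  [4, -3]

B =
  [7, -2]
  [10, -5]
A ⊗ B =
  [13, 0]
  [7, -8]

Apply the min-plus product entry-by-entry:
  C[0][0] = min over k of (A[0][0] + B[0][0] = 6 + 7 = 13, A[0][1] + B[1][0] = 5 + 10 = 15) = 13 (attained at k = 0)
  C[0][1] = min over k of (A[0][0] + B[0][1] = 6 + -2 = 4, A[0][1] + B[1][1] = 5 + -5 = 0) = 0 (attained at k = 1)
  C[1][0] = min over k of (A[1][0] + B[0][0] = 4 + 7 = 11, A[1][1] + B[1][0] = -3 + 10 = 7) = 7 (attained at k = 1)
  C[1][1] = min over k of (A[1][0] + B[0][1] = 4 + -2 = 2, A[1][1] + B[1][1] = -3 + -5 = -8) = -8 (attained at k = 1)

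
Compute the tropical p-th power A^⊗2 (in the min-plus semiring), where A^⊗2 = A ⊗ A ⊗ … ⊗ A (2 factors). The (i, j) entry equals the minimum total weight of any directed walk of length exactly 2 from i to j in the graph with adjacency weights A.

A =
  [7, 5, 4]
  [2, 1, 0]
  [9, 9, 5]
A^⊗2 =
  [7, 6, 5]
  [3, 2, 1]
  [11, 10, 9]

Each entry (A^⊗2)_ij equals the minimum over all length-2 walks i = v_0 → v_1 → … → v_2 = j of Σ_t A[v_t][v_{t+1}]. For example, for (i, j) = (0, 2) we minimise over 3 possible intermediate vertex sequences; the minimum is 5, attained along the walk 0 → 1 → 2.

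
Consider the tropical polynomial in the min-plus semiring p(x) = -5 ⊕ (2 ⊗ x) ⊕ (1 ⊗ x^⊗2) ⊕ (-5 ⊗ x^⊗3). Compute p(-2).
p(-2) = -11

A tropical monomial a ⊗ x^⊗i evaluates to a + i · x. Evaluating each term at x = -2:
  Term 0 contributes -5 + 0 · -2 = -5
  Term 1 contributes 2 + 1 · -2 = 0
  Term 2 contributes 1 + 2 · -2 = -3
  Term 3 contributes -5 + 3 · -2 = -11
p(-2) = ⊕ of these = min[-5, 0, -3, -11] = -11.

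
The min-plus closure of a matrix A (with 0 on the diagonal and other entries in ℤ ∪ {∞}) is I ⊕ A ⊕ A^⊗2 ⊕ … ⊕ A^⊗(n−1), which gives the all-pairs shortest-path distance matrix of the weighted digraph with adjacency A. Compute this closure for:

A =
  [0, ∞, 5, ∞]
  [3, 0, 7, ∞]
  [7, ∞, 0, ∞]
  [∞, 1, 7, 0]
Closure =
  [0, ∞, 5, ∞]
  [3, 0, 7, ∞]
  [7, ∞, 0, ∞]
  [4, 1, 7, 0]

This is the Floyd-Warshall all-pairs shortest-path computation. For each intermediate vertex k = 0, 1, …, 3, update dist[i][j] ← min(dist[i][j], dist[i][k] + dist[k][j]). The final matrix gives, for each (i, j), the minimum total weight of any directed path from i to j (possibly empty when i = j).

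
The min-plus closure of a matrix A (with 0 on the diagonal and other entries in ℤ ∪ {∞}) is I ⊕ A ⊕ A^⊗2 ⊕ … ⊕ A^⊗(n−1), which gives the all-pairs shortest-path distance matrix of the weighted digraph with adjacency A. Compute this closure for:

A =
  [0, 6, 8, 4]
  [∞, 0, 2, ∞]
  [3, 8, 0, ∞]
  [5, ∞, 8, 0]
Closure =
  [0, 6, 8, 4]
  [5, 0, 2, 9]
  [3, 8, 0, 7]
  [5, 11, 8, 0]

This is the Floyd-Warshall all-pairs shortest-path computation. For each intermediate vertex k = 0, 1, …, 3, update dist[i][j] ← min(dist[i][j], dist[i][k] + dist[k][j]). The final matrix gives, for each (i, j), the minimum total weight of any directed path from i to j (possibly empty when i = j).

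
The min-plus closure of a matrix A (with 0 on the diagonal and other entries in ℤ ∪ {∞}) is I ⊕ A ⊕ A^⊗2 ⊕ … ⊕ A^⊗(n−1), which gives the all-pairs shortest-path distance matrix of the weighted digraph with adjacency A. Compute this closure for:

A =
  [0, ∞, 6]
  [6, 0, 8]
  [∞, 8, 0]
Closure =
  [0, 14, 6]
  [6, 0, 8]
  [14, 8, 0]

This is the Floyd-Warshall all-pairs shortest-path computation. For each intermediate vertex k = 0, 1, …, 2, update dist[i][j] ← min(dist[i][j], dist[i][k] + dist[k][j]). The final matrix gives, for each (i, j), the minimum total weight of any directed path from i to j (possibly empty when i = j).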